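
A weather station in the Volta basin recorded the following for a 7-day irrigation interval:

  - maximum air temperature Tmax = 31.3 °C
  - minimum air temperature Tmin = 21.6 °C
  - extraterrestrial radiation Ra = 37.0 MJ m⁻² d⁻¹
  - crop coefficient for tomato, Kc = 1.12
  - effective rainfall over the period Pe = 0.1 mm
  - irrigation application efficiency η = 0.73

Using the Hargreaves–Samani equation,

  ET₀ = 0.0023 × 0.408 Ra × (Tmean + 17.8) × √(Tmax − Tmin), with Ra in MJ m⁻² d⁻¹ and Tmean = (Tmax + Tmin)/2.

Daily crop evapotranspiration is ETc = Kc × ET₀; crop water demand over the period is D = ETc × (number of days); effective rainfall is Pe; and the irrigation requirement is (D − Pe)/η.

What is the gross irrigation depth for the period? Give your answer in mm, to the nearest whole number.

51 mm

Tmean = (31.3 + 21.6)/2 = 26.45 °C
0.408 Ra = 0.408 × 37.0 = 15.0960 mm/d equivalent
ET₀ = 0.0023 × 15.0960 × (26.45 + 17.8) × √9.7 = 0.0023 × 15.0960 × 44.25 × 3.1145 = 4.7851 mm/d
ETc = Kc × ET₀ = 1.12 × 4.7851 = 5.3593 mm/d
Crop demand D = ETc × 7 d = 5.3593 × 7 = 37.515 mm
D − Pe = 37.515 − 0.1 = 37.415 mm
Gross irrigation = 37.415 / 0.73 = 51.253 mm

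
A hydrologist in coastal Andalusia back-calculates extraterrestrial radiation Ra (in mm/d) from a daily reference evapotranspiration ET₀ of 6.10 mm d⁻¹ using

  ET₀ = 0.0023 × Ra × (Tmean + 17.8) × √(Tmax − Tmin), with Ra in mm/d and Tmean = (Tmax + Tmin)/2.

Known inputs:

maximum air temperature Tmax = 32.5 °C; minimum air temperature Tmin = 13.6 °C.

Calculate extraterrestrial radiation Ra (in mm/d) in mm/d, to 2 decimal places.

Tmean = 23.05 °C; √ΔT = 4.3474
Ra = ET₀ / [0.0023 × (Tmean+17.8) × √ΔT] = 6.10 / (0.0023 × 40.85 × 4.3474) = 14.934 mm/d

14.93 mm/d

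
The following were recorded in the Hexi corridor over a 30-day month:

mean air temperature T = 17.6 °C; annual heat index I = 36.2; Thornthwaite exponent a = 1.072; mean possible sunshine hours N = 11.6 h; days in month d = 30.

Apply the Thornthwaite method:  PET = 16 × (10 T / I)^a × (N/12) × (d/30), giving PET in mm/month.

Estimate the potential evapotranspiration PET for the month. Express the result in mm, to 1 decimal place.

84.3 mm

10T/I = 10 × 17.6 / 36.2 = 4.8619
(10T/I)^a = 4.8619^1.072 = 5.4482
Uncorrected PET = 16 × 5.4482 = 87.171 mm
Correction = (N/12)(d/30) = (11.6/12)(30/30) = 0.9667
PET = 87.171 × 0.9667 = 84.268 mm/month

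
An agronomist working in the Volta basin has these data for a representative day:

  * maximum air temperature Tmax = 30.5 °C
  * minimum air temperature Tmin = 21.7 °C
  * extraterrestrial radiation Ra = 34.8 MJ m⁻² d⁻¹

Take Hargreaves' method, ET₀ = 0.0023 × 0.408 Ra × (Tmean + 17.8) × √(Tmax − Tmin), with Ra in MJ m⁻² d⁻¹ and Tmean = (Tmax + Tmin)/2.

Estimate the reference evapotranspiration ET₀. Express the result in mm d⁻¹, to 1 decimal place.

Tmean = (30.5 + 21.7)/2 = 26.10 °C
0.408 Ra = 0.408 × 34.8 = 14.1984 mm/d equivalent
ET₀ = 0.0023 × 14.1984 × (26.10 + 17.8) × √8.8 = 0.0023 × 14.1984 × 43.90 × 2.9665 = 4.2528 mm/d

4.3 mm d⁻¹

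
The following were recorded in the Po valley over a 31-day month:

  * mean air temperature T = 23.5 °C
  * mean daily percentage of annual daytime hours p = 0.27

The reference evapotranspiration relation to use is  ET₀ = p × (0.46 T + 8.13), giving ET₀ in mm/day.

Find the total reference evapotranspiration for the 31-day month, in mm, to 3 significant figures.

159 mm

ET₀ = 0.27 × (0.46 × 23.5 + 8.13) = 0.27 × 18.940 = 5.1138 mm/d
Monthly total = 5.1138 × 31 = 158.528 mm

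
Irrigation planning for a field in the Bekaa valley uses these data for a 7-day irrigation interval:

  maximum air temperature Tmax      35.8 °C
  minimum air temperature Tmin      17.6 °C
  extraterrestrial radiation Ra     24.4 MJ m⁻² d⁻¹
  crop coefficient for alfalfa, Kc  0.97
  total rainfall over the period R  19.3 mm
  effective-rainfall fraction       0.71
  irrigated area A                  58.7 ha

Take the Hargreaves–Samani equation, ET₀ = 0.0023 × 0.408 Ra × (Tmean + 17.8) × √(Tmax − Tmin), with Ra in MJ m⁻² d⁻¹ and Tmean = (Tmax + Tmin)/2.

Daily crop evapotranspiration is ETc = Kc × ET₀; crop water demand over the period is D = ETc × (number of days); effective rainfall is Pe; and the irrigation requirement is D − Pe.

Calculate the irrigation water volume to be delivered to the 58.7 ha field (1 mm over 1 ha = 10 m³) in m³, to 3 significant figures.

9280 m³

Tmean = (35.8 + 17.6)/2 = 26.70 °C
0.408 Ra = 0.408 × 24.4 = 9.9552 mm/d equivalent
ET₀ = 0.0023 × 9.9552 × (26.70 + 17.8) × √18.2 = 0.0023 × 9.9552 × 44.50 × 4.2661 = 4.3468 mm/d
ETc = Kc × ET₀ = 0.97 × 4.3468 = 4.2164 mm/d
Crop demand D = ETc × 7 d = 4.2164 × 7 = 29.515 mm
Pe = 0.71 × 19.3 = 13.703 mm
D − Pe = 29.515 − 13.703 = 15.812 mm
Volume = 15.812 mm × 58.7 ha × 10 = 9281.6 m³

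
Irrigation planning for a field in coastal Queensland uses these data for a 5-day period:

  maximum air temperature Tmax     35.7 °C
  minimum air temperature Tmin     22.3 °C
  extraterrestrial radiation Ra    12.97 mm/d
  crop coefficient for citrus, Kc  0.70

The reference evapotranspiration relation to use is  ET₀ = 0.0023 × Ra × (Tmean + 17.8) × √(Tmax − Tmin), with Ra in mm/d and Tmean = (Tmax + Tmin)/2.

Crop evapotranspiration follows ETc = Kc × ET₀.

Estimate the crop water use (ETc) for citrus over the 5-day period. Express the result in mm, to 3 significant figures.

17.9 mm

Tmean = (35.7 + 22.3)/2 = 29.00 °C
ET₀ = 0.0023 × 12.97 × (29.00 + 17.8) × √13.4 = 0.0023 × 12.97 × 46.80 × 3.6606 = 5.1105 mm/d
ETc = Kc × ET₀ = 0.70 × 5.1105 = 3.5774 mm/d
Over 5 days: 3.5774 × 5 = 17.887 mm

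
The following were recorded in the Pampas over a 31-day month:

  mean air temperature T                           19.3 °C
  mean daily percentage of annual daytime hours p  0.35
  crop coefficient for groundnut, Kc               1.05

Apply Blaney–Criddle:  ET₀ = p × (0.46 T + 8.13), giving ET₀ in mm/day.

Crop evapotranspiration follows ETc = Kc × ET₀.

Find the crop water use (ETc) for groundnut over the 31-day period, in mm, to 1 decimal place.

ET₀ = 0.35 × (0.46 × 19.3 + 8.13) = 0.35 × 17.008 = 5.9528 mm/d
ETc = Kc × ET₀ = 1.05 × 5.9528 = 6.2504 mm/d
Over 31 days: 6.2504 × 31 = 193.762 mm

193.8 mm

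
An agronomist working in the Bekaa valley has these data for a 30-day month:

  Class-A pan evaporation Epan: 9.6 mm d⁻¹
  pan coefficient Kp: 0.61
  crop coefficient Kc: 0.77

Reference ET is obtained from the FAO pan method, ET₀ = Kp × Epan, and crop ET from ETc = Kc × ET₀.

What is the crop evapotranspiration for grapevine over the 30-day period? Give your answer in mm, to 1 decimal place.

135.3 mm

ET₀ = 0.61 × 9.6 = 5.8560 mm/d
ETc = Kc × ET₀ = 0.77 × 5.8560 = 4.5091 mm/d
Over 30 days: 4.5091 × 30 = 135.273 mm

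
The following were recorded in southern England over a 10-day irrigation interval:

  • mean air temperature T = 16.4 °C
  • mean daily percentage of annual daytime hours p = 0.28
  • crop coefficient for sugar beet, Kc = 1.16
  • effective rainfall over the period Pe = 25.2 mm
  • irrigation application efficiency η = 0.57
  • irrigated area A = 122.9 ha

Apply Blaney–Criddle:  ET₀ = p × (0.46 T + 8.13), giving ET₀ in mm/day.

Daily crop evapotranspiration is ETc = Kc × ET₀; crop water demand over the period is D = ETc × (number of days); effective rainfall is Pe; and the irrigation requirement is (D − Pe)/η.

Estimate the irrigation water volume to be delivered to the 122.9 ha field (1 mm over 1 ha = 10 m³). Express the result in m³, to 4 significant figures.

ET₀ = 0.28 × (0.46 × 16.4 + 8.13) = 0.28 × 15.674 = 4.3887 mm/d
ETc = Kc × ET₀ = 1.16 × 4.3887 = 5.0909 mm/d
Crop demand D = ETc × 10 d = 5.0909 × 10 = 50.909 mm
D − Pe = 50.909 − 25.2 = 25.709 mm
Gross irrigation = 25.709 / 0.57 = 45.104 mm
Volume = 45.104 mm × 122.9 ha × 10 = 55432.8 m³

55430 m³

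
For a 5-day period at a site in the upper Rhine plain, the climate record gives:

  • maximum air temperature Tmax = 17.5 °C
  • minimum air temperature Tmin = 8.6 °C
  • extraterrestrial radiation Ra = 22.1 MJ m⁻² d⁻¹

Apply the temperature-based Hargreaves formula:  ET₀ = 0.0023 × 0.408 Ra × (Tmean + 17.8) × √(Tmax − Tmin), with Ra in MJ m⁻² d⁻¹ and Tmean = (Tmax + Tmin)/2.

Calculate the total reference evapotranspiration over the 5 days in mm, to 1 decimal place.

9.5 mm

Tmean = (17.5 + 8.6)/2 = 13.05 °C
0.408 Ra = 0.408 × 22.1 = 9.0168 mm/d equivalent
ET₀ = 0.0023 × 9.0168 × (13.05 + 17.8) × √8.9 = 0.0023 × 9.0168 × 30.85 × 2.9833 = 1.9087 mm/d
Over 5 days: 1.9087 × 5 = 9.544 mm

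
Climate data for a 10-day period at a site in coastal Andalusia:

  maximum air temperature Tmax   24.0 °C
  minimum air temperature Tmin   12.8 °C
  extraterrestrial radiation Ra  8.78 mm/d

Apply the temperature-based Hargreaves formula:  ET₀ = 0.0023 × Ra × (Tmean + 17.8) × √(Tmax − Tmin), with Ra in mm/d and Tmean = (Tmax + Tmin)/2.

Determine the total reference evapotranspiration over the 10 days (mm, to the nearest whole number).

24 mm

Tmean = (24.0 + 12.8)/2 = 18.40 °C
ET₀ = 0.0023 × 8.78 × (18.40 + 17.8) × √11.2 = 0.0023 × 8.78 × 36.20 × 3.3466 = 2.4464 mm/d
Over 10 days: 2.4464 × 10 = 24.464 mm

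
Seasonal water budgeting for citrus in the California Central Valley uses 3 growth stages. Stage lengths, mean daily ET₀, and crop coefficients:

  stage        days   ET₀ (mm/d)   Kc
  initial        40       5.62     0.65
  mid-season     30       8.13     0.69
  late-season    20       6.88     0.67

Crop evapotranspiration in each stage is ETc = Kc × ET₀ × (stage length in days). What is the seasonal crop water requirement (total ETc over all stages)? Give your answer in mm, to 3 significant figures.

407 mm

initial: 0.65 × 5.62 × 40 = 146.12 mm
mid-season: 0.69 × 8.13 × 30 = 168.29 mm
late-season: 0.67 × 6.88 × 20 = 92.19 mm
Seasonal total = 406.60 mm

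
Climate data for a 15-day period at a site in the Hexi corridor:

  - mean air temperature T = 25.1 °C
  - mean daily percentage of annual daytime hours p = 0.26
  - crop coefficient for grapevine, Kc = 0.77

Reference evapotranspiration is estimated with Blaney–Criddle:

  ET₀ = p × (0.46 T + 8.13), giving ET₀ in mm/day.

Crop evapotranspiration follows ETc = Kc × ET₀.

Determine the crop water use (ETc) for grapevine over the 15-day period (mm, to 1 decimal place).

ET₀ = 0.26 × (0.46 × 25.1 + 8.13) = 0.26 × 19.676 = 5.1158 mm/d
ETc = Kc × ET₀ = 0.77 × 5.1158 = 3.9392 mm/d
Over 15 days: 3.9392 × 15 = 59.088 mm

59.1 mm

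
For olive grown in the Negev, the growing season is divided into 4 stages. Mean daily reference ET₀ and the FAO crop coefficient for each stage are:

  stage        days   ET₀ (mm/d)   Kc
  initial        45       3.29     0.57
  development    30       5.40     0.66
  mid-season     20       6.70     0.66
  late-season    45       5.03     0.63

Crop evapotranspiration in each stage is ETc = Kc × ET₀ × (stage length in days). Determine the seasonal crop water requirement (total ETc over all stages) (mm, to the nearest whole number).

422 mm

initial: 0.57 × 3.29 × 45 = 84.39 mm
development: 0.66 × 5.40 × 30 = 106.92 mm
mid-season: 0.66 × 6.70 × 20 = 88.44 mm
late-season: 0.63 × 5.03 × 45 = 142.60 mm
Seasonal total = 422.35 mm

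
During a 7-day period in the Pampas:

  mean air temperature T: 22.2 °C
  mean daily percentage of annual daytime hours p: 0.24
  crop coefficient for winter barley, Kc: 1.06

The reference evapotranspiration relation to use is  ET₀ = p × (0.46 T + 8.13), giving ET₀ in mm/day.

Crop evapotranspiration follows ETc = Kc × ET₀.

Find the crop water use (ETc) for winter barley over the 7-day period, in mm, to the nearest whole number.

ET₀ = 0.24 × (0.46 × 22.2 + 8.13) = 0.24 × 18.342 = 4.4021 mm/d
ETc = Kc × ET₀ = 1.06 × 4.4021 = 4.6662 mm/d
Over 7 days: 4.6662 × 7 = 32.663 mm

33 mm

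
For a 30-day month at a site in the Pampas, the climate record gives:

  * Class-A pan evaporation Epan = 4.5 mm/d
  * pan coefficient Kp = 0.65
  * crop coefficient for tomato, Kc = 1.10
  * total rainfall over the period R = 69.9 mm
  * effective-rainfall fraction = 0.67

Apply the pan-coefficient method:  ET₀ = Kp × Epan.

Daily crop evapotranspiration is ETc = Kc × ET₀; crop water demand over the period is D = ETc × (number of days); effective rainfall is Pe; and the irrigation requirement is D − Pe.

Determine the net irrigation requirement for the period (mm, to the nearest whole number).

ET₀ = 0.65 × 4.5 = 2.9250 mm/d
ETc = Kc × ET₀ = 1.10 × 2.9250 = 3.2175 mm/d
Crop demand D = ETc × 30 d = 3.2175 × 30 = 96.525 mm
Pe = 0.67 × 69.9 = 46.833 mm
D − Pe = 96.525 − 46.833 = 49.692 mm

50 mm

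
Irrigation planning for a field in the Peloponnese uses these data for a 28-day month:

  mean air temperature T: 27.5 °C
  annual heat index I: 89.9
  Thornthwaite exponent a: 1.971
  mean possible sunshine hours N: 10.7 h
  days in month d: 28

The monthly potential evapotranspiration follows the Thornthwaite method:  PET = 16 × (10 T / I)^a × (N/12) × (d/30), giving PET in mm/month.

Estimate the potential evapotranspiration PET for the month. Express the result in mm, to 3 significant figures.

10T/I = 10 × 27.5 / 89.9 = 3.0590
(10T/I)^a = 3.0590^1.971 = 9.0589
Uncorrected PET = 16 × 9.0589 = 144.942 mm
Correction = (N/12)(d/30) = (10.7/12)(28/30) = 0.8322
PET = 144.942 × 0.8322 = 120.621 mm/month

121 mm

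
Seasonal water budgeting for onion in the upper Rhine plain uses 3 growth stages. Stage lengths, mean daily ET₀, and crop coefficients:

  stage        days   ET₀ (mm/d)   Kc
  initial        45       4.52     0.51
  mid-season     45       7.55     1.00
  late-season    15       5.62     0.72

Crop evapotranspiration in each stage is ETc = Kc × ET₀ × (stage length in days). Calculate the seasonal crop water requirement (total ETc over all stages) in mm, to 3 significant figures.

504 mm

initial: 0.51 × 4.52 × 45 = 103.73 mm
mid-season: 1.00 × 7.55 × 45 = 339.75 mm
late-season: 0.72 × 5.62 × 15 = 60.70 mm
Seasonal total = 504.18 mm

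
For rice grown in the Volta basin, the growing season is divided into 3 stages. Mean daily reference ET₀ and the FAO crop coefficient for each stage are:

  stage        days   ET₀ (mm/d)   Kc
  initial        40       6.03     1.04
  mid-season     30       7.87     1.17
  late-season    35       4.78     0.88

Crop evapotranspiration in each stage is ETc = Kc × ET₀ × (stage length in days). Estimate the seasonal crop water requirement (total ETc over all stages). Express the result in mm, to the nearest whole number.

initial: 1.04 × 6.03 × 40 = 250.85 mm
mid-season: 1.17 × 7.87 × 30 = 276.24 mm
late-season: 0.88 × 4.78 × 35 = 147.22 mm
Seasonal total = 674.31 mm

674 mm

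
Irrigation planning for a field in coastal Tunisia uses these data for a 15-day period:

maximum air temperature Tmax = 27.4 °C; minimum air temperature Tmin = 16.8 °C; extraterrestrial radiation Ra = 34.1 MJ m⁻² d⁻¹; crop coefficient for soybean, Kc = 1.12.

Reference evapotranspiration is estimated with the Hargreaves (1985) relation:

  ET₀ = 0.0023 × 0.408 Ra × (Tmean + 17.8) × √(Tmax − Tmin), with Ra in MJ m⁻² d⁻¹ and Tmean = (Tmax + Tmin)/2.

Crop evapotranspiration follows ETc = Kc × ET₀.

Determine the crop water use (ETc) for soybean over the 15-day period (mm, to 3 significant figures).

69.8 mm

Tmean = (27.4 + 16.8)/2 = 22.10 °C
0.408 Ra = 0.408 × 34.1 = 13.9128 mm/d equivalent
ET₀ = 0.0023 × 13.9128 × (22.10 + 17.8) × √10.6 = 0.0023 × 13.9128 × 39.90 × 3.2558 = 4.1569 mm/d
ETc = Kc × ET₀ = 1.12 × 4.1569 = 4.6557 mm/d
Over 15 days: 4.6557 × 15 = 69.836 mm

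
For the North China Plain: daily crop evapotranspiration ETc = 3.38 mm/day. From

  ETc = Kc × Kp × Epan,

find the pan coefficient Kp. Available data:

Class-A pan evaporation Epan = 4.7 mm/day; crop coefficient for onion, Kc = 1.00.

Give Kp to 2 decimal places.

0.72

ETc = Kc × Kp × Epan  ⇒  Kp = ETc / (Kc × Epan)
Kp = 3.38 / (1.00 × 4.7) = 3.38 / 4.700 = 0.7191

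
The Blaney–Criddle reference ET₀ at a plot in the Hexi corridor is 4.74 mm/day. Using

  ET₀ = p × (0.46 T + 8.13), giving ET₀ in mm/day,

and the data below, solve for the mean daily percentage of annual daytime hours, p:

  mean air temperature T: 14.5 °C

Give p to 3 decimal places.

0.320

p = ET₀ / (0.46 T + 8.13) = 4.74 / (0.46 × 14.5 + 8.13) = 4.74 / 14.800 = 0.3203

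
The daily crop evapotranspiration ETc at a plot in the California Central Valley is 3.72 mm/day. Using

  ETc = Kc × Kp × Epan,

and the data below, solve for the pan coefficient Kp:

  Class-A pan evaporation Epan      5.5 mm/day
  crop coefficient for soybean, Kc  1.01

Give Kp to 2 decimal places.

ETc = Kc × Kp × Epan  ⇒  Kp = ETc / (Kc × Epan)
Kp = 3.72 / (1.01 × 5.5) = 3.72 / 5.555 = 0.6697

0.67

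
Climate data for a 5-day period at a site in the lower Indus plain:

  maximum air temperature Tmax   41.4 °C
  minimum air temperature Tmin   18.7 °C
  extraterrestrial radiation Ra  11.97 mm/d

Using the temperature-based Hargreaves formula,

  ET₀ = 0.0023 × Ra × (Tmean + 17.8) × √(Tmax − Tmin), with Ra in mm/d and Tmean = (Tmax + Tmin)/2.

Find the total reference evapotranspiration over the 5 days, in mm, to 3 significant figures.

Tmean = (41.4 + 18.7)/2 = 30.05 °C
ET₀ = 0.0023 × 11.97 × (30.05 + 17.8) × √22.7 = 0.0023 × 11.97 × 47.85 × 4.7645 = 6.2766 mm/d
Over 5 days: 6.2766 × 5 = 31.383 mm

31.4 mm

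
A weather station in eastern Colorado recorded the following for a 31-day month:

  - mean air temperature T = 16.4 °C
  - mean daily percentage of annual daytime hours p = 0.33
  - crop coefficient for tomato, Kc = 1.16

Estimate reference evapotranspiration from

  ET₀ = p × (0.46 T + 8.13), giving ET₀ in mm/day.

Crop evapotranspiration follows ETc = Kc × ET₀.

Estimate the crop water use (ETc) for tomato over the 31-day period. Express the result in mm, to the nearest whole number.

ET₀ = 0.33 × (0.46 × 16.4 + 8.13) = 0.33 × 15.674 = 5.1724 mm/d
ETc = Kc × ET₀ = 1.16 × 5.1724 = 6.0000 mm/d
Over 31 days: 6.0000 × 31 = 186.000 mm

186 mm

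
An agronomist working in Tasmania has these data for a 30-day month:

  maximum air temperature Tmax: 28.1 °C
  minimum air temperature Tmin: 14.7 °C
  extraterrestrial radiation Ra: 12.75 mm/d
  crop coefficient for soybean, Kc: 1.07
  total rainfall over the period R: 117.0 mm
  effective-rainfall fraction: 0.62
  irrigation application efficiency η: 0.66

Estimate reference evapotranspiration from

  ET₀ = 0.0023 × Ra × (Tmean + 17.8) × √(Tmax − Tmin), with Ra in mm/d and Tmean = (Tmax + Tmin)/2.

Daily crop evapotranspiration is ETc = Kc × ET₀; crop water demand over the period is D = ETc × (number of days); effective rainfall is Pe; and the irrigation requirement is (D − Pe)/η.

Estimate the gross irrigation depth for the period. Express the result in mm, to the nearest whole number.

Tmean = (28.1 + 14.7)/2 = 21.40 °C
ET₀ = 0.0023 × 12.75 × (21.40 + 17.8) × √13.4 = 0.0023 × 12.75 × 39.20 × 3.6606 = 4.2080 mm/d
ETc = Kc × ET₀ = 1.07 × 4.2080 = 4.5026 mm/d
Crop demand D = ETc × 30 d = 4.5026 × 30 = 135.078 mm
Pe = 0.62 × 117.0 = 72.540 mm
D − Pe = 135.078 − 72.540 = 62.538 mm
Gross irrigation = 62.538 / 0.66 = 94.755 mm

95 mm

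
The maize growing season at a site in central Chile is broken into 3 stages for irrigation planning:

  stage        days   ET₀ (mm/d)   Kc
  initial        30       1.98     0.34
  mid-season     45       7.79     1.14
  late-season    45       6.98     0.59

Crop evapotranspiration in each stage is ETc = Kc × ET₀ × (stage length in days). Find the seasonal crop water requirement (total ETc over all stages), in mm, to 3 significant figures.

initial: 0.34 × 1.98 × 30 = 20.20 mm
mid-season: 1.14 × 7.79 × 45 = 399.63 mm
late-season: 0.59 × 6.98 × 45 = 185.32 mm
Seasonal total = 605.15 mm

605 mm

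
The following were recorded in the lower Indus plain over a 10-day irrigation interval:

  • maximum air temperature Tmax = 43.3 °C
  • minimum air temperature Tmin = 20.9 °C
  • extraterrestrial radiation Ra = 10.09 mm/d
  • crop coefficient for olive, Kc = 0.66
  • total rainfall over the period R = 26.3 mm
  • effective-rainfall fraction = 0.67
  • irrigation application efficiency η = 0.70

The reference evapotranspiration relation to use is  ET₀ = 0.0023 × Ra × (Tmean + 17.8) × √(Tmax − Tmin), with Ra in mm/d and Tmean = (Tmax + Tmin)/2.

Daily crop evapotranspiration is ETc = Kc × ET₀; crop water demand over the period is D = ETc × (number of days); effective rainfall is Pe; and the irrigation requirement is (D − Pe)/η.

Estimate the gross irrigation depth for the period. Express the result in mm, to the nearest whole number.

Tmean = (43.3 + 20.9)/2 = 32.10 °C
ET₀ = 0.0023 × 10.09 × (32.10 + 17.8) × √22.4 = 0.0023 × 10.09 × 49.90 × 4.7329 = 5.4808 mm/d
ETc = Kc × ET₀ = 0.66 × 5.4808 = 3.6173 mm/d
Crop demand D = ETc × 10 d = 3.6173 × 10 = 36.173 mm
Pe = 0.67 × 26.3 = 17.621 mm
D − Pe = 36.173 − 17.621 = 18.552 mm
Gross irrigation = 18.552 / 0.70 = 26.503 mm

27 mm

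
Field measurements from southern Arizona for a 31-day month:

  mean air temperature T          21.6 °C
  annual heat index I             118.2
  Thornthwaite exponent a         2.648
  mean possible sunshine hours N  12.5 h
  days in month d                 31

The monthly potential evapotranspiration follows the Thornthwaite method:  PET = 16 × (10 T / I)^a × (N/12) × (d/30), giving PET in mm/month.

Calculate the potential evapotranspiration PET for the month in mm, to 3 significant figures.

85.0 mm

10T/I = 10 × 21.6 / 118.2 = 1.8274
(10T/I)^a = 1.8274^2.648 = 4.9355
Uncorrected PET = 16 × 4.9355 = 78.968 mm
Correction = (N/12)(d/30) = (12.5/12)(31/30) = 1.0764
PET = 78.968 × 1.0764 = 85.001 mm/month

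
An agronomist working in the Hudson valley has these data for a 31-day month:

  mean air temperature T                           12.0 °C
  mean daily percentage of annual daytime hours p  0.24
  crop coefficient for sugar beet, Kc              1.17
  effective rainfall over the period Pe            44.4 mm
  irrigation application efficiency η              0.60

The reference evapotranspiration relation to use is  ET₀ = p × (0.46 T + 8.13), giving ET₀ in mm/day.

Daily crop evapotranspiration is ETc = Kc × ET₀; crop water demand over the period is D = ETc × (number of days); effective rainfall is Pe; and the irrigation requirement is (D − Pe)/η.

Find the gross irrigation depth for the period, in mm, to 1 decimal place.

124.0 mm

ET₀ = 0.24 × (0.46 × 12.0 + 8.13) = 0.24 × 13.650 = 3.2760 mm/d
ETc = Kc × ET₀ = 1.17 × 3.2760 = 3.8329 mm/d
Crop demand D = ETc × 31 d = 3.8329 × 31 = 118.820 mm
D − Pe = 118.820 − 44.4 = 74.420 mm
Gross irrigation = 74.420 / 0.60 = 124.033 mm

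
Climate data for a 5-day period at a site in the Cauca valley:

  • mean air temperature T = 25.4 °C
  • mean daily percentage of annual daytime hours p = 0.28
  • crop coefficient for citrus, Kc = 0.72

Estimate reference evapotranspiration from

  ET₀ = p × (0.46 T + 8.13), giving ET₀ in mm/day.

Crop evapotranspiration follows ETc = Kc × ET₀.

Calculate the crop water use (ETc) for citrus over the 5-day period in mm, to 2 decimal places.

ET₀ = 0.28 × (0.46 × 25.4 + 8.13) = 0.28 × 19.814 = 5.5479 mm/d
ETc = Kc × ET₀ = 0.72 × 5.5479 = 3.9945 mm/d
Over 5 days: 3.9945 × 5 = 19.973 mm

19.97 mm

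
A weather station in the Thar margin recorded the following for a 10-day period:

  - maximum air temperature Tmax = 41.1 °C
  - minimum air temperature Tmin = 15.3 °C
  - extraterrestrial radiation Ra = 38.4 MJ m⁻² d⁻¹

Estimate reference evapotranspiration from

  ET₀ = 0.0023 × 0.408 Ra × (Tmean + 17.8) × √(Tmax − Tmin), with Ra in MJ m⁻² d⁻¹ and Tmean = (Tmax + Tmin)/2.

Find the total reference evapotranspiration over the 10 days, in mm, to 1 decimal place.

84.2 mm

Tmean = (41.1 + 15.3)/2 = 28.20 °C
0.408 Ra = 0.408 × 38.4 = 15.6672 mm/d equivalent
ET₀ = 0.0023 × 15.6672 × (28.20 + 17.8) × √25.8 = 0.0023 × 15.6672 × 46.00 × 5.0794 = 8.4196 mm/d
Over 10 days: 8.4196 × 10 = 84.196 mm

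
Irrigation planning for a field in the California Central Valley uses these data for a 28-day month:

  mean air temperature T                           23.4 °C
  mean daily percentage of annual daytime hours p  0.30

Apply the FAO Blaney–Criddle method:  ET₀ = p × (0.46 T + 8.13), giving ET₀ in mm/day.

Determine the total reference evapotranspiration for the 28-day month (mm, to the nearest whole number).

159 mm

ET₀ = 0.30 × (0.46 × 23.4 + 8.13) = 0.30 × 18.894 = 5.6682 mm/d
Monthly total = 5.6682 × 28 = 158.710 mm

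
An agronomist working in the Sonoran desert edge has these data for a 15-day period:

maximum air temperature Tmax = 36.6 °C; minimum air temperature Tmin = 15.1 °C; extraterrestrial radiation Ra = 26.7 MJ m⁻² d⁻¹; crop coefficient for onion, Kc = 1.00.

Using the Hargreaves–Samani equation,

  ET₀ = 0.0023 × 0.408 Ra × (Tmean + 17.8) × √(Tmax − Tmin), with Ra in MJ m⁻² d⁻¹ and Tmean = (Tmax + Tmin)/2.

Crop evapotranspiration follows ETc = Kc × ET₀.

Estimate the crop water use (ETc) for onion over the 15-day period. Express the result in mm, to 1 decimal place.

76.1 mm

Tmean = (36.6 + 15.1)/2 = 25.85 °C
0.408 Ra = 0.408 × 26.7 = 10.8936 mm/d equivalent
ET₀ = 0.0023 × 10.8936 × (25.85 + 17.8) × √21.5 = 0.0023 × 10.8936 × 43.65 × 4.6368 = 5.0711 mm/d
ETc = Kc × ET₀ = 1.00 × 5.0711 = 5.0711 mm/d
Over 15 days: 5.0711 × 15 = 76.067 mm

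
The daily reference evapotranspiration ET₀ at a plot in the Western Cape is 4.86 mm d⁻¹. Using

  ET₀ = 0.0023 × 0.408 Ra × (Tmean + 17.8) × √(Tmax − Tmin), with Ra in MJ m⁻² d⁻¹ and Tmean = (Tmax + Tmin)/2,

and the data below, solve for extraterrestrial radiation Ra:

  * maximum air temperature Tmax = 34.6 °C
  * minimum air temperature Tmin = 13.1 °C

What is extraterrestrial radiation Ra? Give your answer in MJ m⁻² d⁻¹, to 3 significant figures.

26.8 MJ m⁻² d⁻¹

Tmean = (34.6+13.1)/2 = 23.85 °C; ΔT = 21.5
Ra = ET₀ / [0.0023 × 0.408 × (Tmean+17.8) × √ΔT]
   = 4.86 / (0.0023 × 0.408 × 41.65 × 4.6368) = 26.817 MJ m⁻² d⁻¹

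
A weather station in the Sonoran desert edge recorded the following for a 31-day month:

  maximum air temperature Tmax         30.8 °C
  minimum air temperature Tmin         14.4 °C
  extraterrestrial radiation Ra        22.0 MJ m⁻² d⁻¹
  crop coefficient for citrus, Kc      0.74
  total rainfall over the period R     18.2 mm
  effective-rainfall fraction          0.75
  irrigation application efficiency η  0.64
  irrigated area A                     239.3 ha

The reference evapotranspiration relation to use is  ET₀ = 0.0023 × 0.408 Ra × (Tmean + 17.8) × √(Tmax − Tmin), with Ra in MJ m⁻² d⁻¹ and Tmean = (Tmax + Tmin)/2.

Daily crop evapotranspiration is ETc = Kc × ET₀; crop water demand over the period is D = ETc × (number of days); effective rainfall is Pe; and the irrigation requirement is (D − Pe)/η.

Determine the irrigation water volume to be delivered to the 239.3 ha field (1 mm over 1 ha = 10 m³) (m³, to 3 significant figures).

239000 m³

Tmean = (30.8 + 14.4)/2 = 22.60 °C
0.408 Ra = 0.408 × 22.0 = 8.9760 mm/d equivalent
ET₀ = 0.0023 × 8.9760 × (22.60 + 17.8) × √16.4 = 0.0023 × 8.9760 × 40.40 × 4.0497 = 3.3777 mm/d
ETc = Kc × ET₀ = 0.74 × 3.3777 = 2.4995 mm/d
Crop demand D = ETc × 31 d = 2.4995 × 31 = 77.485 mm
Pe = 0.75 × 18.2 = 13.650 mm
D − Pe = 77.485 − 13.650 = 63.835 mm
Gross irrigation = 63.835 / 0.64 = 99.742 mm
Volume = 99.742 mm × 239.3 ha × 10 = 238682.6 m³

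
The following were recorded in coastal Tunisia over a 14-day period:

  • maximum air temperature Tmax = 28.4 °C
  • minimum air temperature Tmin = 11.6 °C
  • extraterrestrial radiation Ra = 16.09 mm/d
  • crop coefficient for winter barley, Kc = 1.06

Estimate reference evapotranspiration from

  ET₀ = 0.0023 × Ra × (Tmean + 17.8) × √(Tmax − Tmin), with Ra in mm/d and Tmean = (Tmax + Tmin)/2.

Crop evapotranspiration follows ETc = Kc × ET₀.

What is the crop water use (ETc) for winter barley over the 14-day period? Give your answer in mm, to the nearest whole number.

Tmean = (28.4 + 11.6)/2 = 20.00 °C
ET₀ = 0.0023 × 16.09 × (20.00 + 17.8) × √16.8 = 0.0023 × 16.09 × 37.80 × 4.0988 = 5.7337 mm/d
ETc = Kc × ET₀ = 1.06 × 5.7337 = 6.0777 mm/d
Over 14 days: 6.0777 × 14 = 85.088 mm

85 mm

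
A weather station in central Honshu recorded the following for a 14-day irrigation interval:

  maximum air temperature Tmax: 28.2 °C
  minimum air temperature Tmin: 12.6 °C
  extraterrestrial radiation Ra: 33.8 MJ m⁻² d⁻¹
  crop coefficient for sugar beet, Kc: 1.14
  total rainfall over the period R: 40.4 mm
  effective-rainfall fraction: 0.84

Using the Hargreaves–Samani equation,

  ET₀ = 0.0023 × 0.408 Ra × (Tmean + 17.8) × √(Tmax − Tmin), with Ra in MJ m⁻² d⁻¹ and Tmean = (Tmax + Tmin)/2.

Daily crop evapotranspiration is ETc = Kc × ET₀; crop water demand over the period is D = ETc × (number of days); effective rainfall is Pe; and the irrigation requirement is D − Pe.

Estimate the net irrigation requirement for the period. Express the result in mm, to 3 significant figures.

42.4 mm

Tmean = (28.2 + 12.6)/2 = 20.40 °C
0.408 Ra = 0.408 × 33.8 = 13.7904 mm/d equivalent
ET₀ = 0.0023 × 13.7904 × (20.40 + 17.8) × √15.6 = 0.0023 × 13.7904 × 38.20 × 3.9497 = 4.7856 mm/d
ETc = Kc × ET₀ = 1.14 × 4.7856 = 5.4556 mm/d
Crop demand D = ETc × 14 d = 5.4556 × 14 = 76.378 mm
Pe = 0.84 × 40.4 = 33.936 mm
D − Pe = 76.378 − 33.936 = 42.442 mm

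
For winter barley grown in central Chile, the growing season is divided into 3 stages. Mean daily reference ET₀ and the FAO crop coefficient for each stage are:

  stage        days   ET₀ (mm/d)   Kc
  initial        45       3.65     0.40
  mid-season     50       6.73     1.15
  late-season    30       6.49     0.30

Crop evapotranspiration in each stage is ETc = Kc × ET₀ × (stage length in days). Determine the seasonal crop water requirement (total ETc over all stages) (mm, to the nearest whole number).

initial: 0.40 × 3.65 × 45 = 65.70 mm
mid-season: 1.15 × 6.73 × 50 = 386.98 mm
late-season: 0.30 × 6.49 × 30 = 58.41 mm
Seasonal total = 511.09 mm

511 mm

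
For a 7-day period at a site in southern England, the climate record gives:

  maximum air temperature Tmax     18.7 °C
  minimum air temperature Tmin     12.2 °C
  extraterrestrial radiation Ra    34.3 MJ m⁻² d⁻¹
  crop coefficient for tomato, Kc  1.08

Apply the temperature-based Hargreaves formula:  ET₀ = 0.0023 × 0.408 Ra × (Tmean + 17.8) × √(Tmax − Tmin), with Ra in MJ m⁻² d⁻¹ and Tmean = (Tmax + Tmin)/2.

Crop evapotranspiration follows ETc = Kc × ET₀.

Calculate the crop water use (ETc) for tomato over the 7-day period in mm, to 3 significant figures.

20.6 mm

Tmean = (18.7 + 12.2)/2 = 15.45 °C
0.408 Ra = 0.408 × 34.3 = 13.9944 mm/d equivalent
ET₀ = 0.0023 × 13.9944 × (15.45 + 17.8) × √6.5 = 0.0023 × 13.9944 × 33.25 × 2.5495 = 2.7285 mm/d
ETc = Kc × ET₀ = 1.08 × 2.7285 = 2.9468 mm/d
Over 7 days: 2.9468 × 7 = 20.628 mm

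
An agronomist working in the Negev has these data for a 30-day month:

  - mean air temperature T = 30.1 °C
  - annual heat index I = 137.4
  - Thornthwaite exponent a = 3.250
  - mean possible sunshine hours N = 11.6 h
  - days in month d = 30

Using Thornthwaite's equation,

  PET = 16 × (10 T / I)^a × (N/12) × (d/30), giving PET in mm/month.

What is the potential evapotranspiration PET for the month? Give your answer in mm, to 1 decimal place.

10T/I = 10 × 30.1 / 137.4 = 2.1907
(10T/I)^a = 2.1907^3.250 = 12.7907
Uncorrected PET = 16 × 12.7907 = 204.651 mm
Correction = (N/12)(d/30) = (11.6/12)(30/30) = 0.9667
PET = 204.651 × 0.9667 = 197.836 mm/month

197.8 mm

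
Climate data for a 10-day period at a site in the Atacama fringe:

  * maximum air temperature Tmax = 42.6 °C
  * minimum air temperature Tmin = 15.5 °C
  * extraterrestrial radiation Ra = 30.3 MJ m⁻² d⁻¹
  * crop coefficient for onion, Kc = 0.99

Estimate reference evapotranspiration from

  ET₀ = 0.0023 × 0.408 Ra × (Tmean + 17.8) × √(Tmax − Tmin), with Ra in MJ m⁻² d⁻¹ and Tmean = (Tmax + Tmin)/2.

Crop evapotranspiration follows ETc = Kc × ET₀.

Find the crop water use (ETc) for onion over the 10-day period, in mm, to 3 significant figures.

Tmean = (42.6 + 15.5)/2 = 29.05 °C
0.408 Ra = 0.408 × 30.3 = 12.3624 mm/d equivalent
ET₀ = 0.0023 × 12.3624 × (29.05 + 17.8) × √27.1 = 0.0023 × 12.3624 × 46.85 × 5.2058 = 6.9347 mm/d
ETc = Kc × ET₀ = 0.99 × 6.9347 = 6.8654 mm/d
Over 10 days: 6.8654 × 10 = 68.654 mm

68.7 mm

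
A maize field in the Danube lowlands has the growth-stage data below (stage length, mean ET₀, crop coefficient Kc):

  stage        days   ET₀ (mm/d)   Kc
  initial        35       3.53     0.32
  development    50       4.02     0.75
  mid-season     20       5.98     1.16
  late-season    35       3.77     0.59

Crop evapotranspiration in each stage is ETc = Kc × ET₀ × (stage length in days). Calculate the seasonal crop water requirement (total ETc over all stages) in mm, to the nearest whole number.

407 mm

initial: 0.32 × 3.53 × 35 = 39.54 mm
development: 0.75 × 4.02 × 50 = 150.75 mm
mid-season: 1.16 × 5.98 × 20 = 138.74 mm
late-season: 0.59 × 3.77 × 35 = 77.85 mm
Seasonal total = 406.88 mm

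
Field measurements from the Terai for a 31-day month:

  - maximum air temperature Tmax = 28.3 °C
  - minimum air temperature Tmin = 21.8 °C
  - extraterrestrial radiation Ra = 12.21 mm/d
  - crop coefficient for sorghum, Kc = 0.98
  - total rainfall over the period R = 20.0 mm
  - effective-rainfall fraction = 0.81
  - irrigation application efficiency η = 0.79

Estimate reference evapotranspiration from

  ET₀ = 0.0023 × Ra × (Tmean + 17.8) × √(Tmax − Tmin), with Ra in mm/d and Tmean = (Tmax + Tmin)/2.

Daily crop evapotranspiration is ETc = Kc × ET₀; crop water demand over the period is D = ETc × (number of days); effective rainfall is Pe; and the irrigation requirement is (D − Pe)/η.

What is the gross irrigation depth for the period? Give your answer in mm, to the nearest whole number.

97 mm

Tmean = (28.3 + 21.8)/2 = 25.05 °C
ET₀ = 0.0023 × 12.21 × (25.05 + 17.8) × √6.5 = 0.0023 × 12.21 × 42.85 × 2.5495 = 3.0680 mm/d
ETc = Kc × ET₀ = 0.98 × 3.0680 = 3.0066 mm/d
Crop demand D = ETc × 31 d = 3.0066 × 31 = 93.205 mm
Pe = 0.81 × 20.0 = 16.200 mm
D − Pe = 93.205 − 16.200 = 77.005 mm
Gross irrigation = 77.005 / 0.79 = 97.475 mm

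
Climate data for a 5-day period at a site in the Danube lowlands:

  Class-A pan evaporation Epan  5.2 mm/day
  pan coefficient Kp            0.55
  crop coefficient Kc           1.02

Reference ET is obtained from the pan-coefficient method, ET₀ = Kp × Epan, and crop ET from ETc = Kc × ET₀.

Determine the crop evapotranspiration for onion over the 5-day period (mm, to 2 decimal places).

ET₀ = 0.55 × 5.2 = 2.8600 mm/d
ETc = Kc × ET₀ = 1.02 × 2.8600 = 2.9172 mm/d
Over 5 days: 2.9172 × 5 = 14.586 mm

14.59 mm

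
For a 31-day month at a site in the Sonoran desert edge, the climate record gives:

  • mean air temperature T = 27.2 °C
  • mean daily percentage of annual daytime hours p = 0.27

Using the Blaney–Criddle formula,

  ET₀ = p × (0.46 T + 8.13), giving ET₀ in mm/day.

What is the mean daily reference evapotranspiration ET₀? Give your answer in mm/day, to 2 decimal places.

ET₀ = 0.27 × (0.46 × 27.2 + 8.13) = 0.27 × 20.642 = 5.5733 mm/d

5.57 mm/day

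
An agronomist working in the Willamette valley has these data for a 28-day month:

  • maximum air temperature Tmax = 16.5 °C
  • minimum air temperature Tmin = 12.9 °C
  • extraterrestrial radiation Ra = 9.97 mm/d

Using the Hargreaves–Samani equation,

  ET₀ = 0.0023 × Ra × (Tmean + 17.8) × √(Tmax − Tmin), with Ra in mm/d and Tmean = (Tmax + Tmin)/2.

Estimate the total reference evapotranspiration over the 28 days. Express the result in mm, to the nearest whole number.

Tmean = (16.5 + 12.9)/2 = 14.70 °C
ET₀ = 0.0023 × 9.97 × (14.70 + 17.8) × √3.6 = 0.0023 × 9.97 × 32.50 × 1.8974 = 1.4141 mm/d
Over 28 days: 1.4141 × 28 = 39.595 mm

40 mm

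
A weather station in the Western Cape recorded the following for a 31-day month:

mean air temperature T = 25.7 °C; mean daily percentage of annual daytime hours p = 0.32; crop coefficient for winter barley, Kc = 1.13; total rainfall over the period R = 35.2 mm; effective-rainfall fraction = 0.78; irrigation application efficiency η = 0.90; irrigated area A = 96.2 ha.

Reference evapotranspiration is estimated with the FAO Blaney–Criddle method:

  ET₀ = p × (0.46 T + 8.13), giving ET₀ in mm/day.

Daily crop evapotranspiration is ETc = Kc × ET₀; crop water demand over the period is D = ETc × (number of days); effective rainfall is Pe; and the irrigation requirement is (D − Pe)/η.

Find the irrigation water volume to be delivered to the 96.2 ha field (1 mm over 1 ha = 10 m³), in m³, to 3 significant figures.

ET₀ = 0.32 × (0.46 × 25.7 + 8.13) = 0.32 × 19.952 = 6.3846 mm/d
ETc = Kc × ET₀ = 1.13 × 6.3846 = 7.2146 mm/d
Crop demand D = ETc × 31 d = 7.2146 × 31 = 223.653 mm
Pe = 0.78 × 35.2 = 27.456 mm
D − Pe = 223.653 − 27.456 = 196.197 mm
Gross irrigation = 196.197 / 0.90 = 217.997 mm
Volume = 217.997 mm × 96.2 ha × 10 = 209713.1 m³

210000 m³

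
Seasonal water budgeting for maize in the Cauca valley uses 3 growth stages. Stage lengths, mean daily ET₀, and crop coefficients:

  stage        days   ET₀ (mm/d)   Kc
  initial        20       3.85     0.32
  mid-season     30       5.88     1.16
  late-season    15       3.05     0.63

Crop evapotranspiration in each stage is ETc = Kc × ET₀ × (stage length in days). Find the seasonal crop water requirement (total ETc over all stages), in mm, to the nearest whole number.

initial: 0.32 × 3.85 × 20 = 24.64 mm
mid-season: 1.16 × 5.88 × 30 = 204.62 mm
late-season: 0.63 × 3.05 × 15 = 28.82 mm
Seasonal total = 258.08 mm

258 mm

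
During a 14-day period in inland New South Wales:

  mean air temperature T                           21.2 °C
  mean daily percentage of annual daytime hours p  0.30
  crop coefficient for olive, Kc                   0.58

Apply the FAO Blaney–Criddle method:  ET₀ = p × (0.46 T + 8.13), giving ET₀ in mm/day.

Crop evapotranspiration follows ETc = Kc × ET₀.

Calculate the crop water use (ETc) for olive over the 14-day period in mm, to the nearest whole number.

ET₀ = 0.30 × (0.46 × 21.2 + 8.13) = 0.30 × 17.882 = 5.3646 mm/d
ETc = Kc × ET₀ = 0.58 × 5.3646 = 3.1115 mm/d
Over 14 days: 3.1115 × 14 = 43.561 mm

44 mm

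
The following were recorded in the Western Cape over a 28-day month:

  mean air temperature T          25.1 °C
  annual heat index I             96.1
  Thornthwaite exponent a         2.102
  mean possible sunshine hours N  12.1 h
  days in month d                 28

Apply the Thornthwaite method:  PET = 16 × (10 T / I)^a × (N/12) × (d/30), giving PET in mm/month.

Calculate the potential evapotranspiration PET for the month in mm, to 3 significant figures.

113 mm

10T/I = 10 × 25.1 / 96.1 = 2.6119
(10T/I)^a = 2.6119^2.102 = 7.5239
Uncorrected PET = 16 × 7.5239 = 120.382 mm
Correction = (N/12)(d/30) = (12.1/12)(28/30) = 0.9411
PET = 120.382 × 0.9411 = 113.292 mm/month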